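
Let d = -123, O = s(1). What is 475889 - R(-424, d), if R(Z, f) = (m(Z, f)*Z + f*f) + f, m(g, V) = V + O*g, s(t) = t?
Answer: 228955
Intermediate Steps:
O = 1
m(g, V) = V + g (m(g, V) = V + 1*g = V + g)
R(Z, f) = f + f² + Z*(Z + f) (R(Z, f) = ((f + Z)*Z + f*f) + f = ((Z + f)*Z + f²) + f = (Z*(Z + f) + f²) + f = (f² + Z*(Z + f)) + f = f + f² + Z*(Z + f))
475889 - R(-424, d) = 475889 - (-123 + (-123)² - 424*(-424 - 123)) = 475889 - (-123 + 15129 - 424*(-547)) = 475889 - (-123 + 15129 + 231928) = 475889 - 1*246934 = 475889 - 246934 = 228955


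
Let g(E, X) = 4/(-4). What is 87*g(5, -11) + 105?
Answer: 18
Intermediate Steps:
g(E, X) = -1 (g(E, X) = 4*(-1/4) = -1)
87*g(5, -11) + 105 = 87*(-1) + 105 = -87 + 105 = 18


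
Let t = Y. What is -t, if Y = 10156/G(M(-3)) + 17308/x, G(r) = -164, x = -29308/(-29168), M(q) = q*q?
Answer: -5156004123/300407 ≈ -17163.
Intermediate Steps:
M(q) = q²
x = 7327/7292 (x = -29308*(-1/29168) = 7327/7292 ≈ 1.0048)
Y = 5156004123/300407 (Y = 10156/(-164) + 17308/(7327/7292) = 10156*(-1/164) + 17308*(7292/7327) = -2539/41 + 126209936/7327 = 5156004123/300407 ≈ 17163.)
t = 5156004123/300407 ≈ 17163.
-t = -1*5156004123/300407 = -5156004123/300407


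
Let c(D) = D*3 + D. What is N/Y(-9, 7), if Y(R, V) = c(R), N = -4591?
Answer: 4591/36 ≈ 127.53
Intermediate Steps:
c(D) = 4*D (c(D) = 3*D + D = 4*D)
Y(R, V) = 4*R
N/Y(-9, 7) = -4591/(4*(-9)) = -4591/(-36) = -4591*(-1/36) = 4591/36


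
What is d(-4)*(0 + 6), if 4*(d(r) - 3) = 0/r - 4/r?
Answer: 39/2 ≈ 19.500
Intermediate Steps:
d(r) = 3 - 1/r (d(r) = 3 + (0/r - 4/r)/4 = 3 + (0 - 4/r)/4 = 3 + (-4/r)/4 = 3 - 1/r)
d(-4)*(0 + 6) = (3 - 1/(-4))*(0 + 6) = (3 - 1*(-¼))*6 = (3 + ¼)*6 = (13/4)*6 = 39/2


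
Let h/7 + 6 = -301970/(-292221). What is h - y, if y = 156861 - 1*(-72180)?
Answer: -66940749553/292221 ≈ -2.2908e+5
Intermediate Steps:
h = -10159492/292221 (h = -42 + 7*(-301970/(-292221)) = -42 + 7*(-301970*(-1/292221)) = -42 + 7*(301970/292221) = -42 + 2113790/292221 = -10159492/292221 ≈ -34.766)
y = 229041 (y = 156861 + 72180 = 229041)
h - y = -10159492/292221 - 1*229041 = -10159492/292221 - 229041 = -66940749553/292221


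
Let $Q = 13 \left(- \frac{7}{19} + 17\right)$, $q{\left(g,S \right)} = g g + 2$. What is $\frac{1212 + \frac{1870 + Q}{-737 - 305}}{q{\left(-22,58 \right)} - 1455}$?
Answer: $- \frac{11977769}{9592131} \approx -1.2487$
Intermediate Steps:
$q{\left(g,S \right)} = 2 + g^{2}$ ($q{\left(g,S \right)} = g^{2} + 2 = 2 + g^{2}$)
$Q = \frac{4108}{19}$ ($Q = 13 \left(\left(-7\right) \frac{1}{19} + 17\right) = 13 \left(- \frac{7}{19} + 17\right) = 13 \cdot \frac{316}{19} = \frac{4108}{19} \approx 216.21$)
$\frac{1212 + \frac{1870 + Q}{-737 - 305}}{q{\left(-22,58 \right)} - 1455} = \frac{1212 + \frac{1870 + \frac{4108}{19}}{-737 - 305}}{\left(2 + \left(-22\right)^{2}\right) - 1455} = \frac{1212 + \frac{39638}{19 \left(-1042\right)}}{\left(2 + 484\right) - 1455} = \frac{1212 + \frac{39638}{19} \left(- \frac{1}{1042}\right)}{486 - 1455} = \frac{1212 - \frac{19819}{9899}}{-969} = \frac{11977769}{9899} \left(- \frac{1}{969}\right) = - \frac{11977769}{9592131}$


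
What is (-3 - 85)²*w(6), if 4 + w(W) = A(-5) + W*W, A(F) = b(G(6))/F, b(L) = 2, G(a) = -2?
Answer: 1223552/5 ≈ 2.4471e+5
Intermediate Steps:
A(F) = 2/F
w(W) = -22/5 + W² (w(W) = -4 + (2/(-5) + W*W) = -4 + (2*(-⅕) + W²) = -4 + (-⅖ + W²) = -22/5 + W²)
(-3 - 85)²*w(6) = (-3 - 85)²*(-22/5 + 6²) = (-88)²*(-22/5 + 36) = 7744*(158/5) = 1223552/5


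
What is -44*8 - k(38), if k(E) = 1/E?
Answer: -13377/38 ≈ -352.03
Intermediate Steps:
-44*8 - k(38) = -44*8 - 1/38 = -352 - 1*1/38 = -352 - 1/38 = -13377/38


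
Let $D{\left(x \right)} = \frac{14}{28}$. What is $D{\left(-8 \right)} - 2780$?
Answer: $- \frac{5559}{2} \approx -2779.5$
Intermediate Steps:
$D{\left(x \right)} = \frac{1}{2}$ ($D{\left(x \right)} = 14 \cdot \frac{1}{28} = \frac{1}{2}$)
$D{\left(-8 \right)} - 2780 = \frac{1}{2} - 2780 = - \frac{5559}{2}$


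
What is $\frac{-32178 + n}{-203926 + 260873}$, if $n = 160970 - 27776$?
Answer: $\frac{101016}{56947} \approx 1.7739$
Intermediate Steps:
$n = 133194$
$\frac{-32178 + n}{-203926 + 260873} = \frac{-32178 + 133194}{-203926 + 260873} = \frac{101016}{56947}$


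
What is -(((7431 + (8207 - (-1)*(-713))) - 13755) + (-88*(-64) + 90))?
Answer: -6892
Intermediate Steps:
-(((7431 + (8207 - (-1)*(-713))) - 13755) + (-88*(-64) + 90)) = -(((7431 + (8207 - 1*713)) - 13755) + (5632 + 90)) = -(((7431 + (8207 - 713)) - 13755) + 5722) = -(((7431 + 7494) - 13755) + 5722) = -((14925 - 13755) + 5722) = -(1170 + 5722) = -1*6892 = -6892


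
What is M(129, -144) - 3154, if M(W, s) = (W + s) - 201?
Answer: -3370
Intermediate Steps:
M(W, s) = -201 + W + s
M(129, -144) - 3154 = (-201 + 129 - 144) - 3154 = -216 - 3154 = -3370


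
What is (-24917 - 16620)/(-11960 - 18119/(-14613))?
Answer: 606980181/174753361 ≈ 3.4734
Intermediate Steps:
(-24917 - 16620)/(-11960 - 18119/(-14613)) = -41537/(-11960 - 18119*(-1/14613)) = -41537/(-11960 + 18119/14613) = -41537/(-174753361/14613) = -41537*(-14613/174753361) = 606980181/174753361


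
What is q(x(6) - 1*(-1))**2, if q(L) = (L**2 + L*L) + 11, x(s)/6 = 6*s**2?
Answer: 11319382496041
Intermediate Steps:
x(s) = 36*s**2 (x(s) = 6*(6*s**2) = 36*s**2)
q(L) = 11 + 2*L**2 (q(L) = (L**2 + L**2) + 11 = 2*L**2 + 11 = 11 + 2*L**2)
q(x(6) - 1*(-1))**2 = (11 + 2*(36*6**2 - 1*(-1))**2)**2 = (11 + 2*(36*36 + 1)**2)**2 = (11 + 2*(1296 + 1)**2)**2 = (11 + 2*1297**2)**2 = (11 + 2*1682209)**2 = (11 + 3364418)**2 = 3364429**2 = 11319382496041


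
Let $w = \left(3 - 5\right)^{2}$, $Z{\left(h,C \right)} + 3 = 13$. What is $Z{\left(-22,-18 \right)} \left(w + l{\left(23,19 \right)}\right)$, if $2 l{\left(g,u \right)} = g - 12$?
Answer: $95$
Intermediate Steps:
$l{\left(g,u \right)} = -6 + \frac{g}{2}$ ($l{\left(g,u \right)} = \frac{g - 12}{2} = \frac{-12 + g}{2} = -6 + \frac{g}{2}$)
$Z{\left(h,C \right)} = 10$ ($Z{\left(h,C \right)} = -3 + 13 = 10$)
$w = 4$ ($w = \left(-2\right)^{2} = 4$)
$Z{\left(-22,-18 \right)} \left(w + l{\left(23,19 \right)}\right) = 10 \left(4 + \left(-6 + \frac{1}{2} \cdot 23\right)\right) = 10 \left(4 + \left(-6 + \frac{23}{2}\right)\right) = 10 \left(4 + \frac{11}{2}\right) = 10 \cdot \frac{19}{2} = 95$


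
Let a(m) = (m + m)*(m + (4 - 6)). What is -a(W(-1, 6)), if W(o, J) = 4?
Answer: -16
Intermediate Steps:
a(m) = 2*m*(-2 + m) (a(m) = (2*m)*(m - 2) = (2*m)*(-2 + m) = 2*m*(-2 + m))
-a(W(-1, 6)) = -2*4*(-2 + 4) = -2*4*2 = -1*16 = -16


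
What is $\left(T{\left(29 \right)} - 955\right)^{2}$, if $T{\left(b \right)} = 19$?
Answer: $876096$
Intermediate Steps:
$\left(T{\left(29 \right)} - 955\right)^{2} = \left(19 - 955\right)^{2} = \left(-936\right)^{2} = 876096$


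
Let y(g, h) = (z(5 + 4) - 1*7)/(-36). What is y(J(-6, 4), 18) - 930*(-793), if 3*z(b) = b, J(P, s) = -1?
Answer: 6637411/9 ≈ 7.3749e+5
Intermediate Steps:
z(b) = b/3
y(g, h) = ⅑ (y(g, h) = ((5 + 4)/3 - 1*7)/(-36) = ((⅓)*9 - 7)*(-1/36) = (3 - 7)*(-1/36) = -4*(-1/36) = ⅑)
y(J(-6, 4), 18) - 930*(-793) = ⅑ - 930*(-793) = ⅑ + 737490 = 6637411/9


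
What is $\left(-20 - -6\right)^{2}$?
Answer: $196$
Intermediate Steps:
$\left(-20 - -6\right)^{2} = \left(-20 + 6\right)^{2} = \left(-14\right)^{2} = 196$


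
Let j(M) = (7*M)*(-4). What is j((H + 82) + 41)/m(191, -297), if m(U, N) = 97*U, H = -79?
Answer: -1232/18527 ≈ -0.066498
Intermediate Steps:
j(M) = -28*M
j((H + 82) + 41)/m(191, -297) = (-28*((-79 + 82) + 41))/((97*191)) = -28*(3 + 41)/18527 = -28*44*(1/18527) = -1232*1/18527 = -1232/18527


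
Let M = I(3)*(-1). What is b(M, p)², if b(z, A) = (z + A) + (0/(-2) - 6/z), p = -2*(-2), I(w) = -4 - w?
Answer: 5041/49 ≈ 102.88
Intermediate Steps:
M = 7 (M = (-4 - 1*3)*(-1) = (-4 - 3)*(-1) = -7*(-1) = 7)
p = 4
b(z, A) = A + z - 6/z (b(z, A) = (A + z) + (0*(-½) - 6/z) = (A + z) + (0 - 6/z) = (A + z) - 6/z = A + z - 6/z)
b(M, p)² = (4 + 7 - 6/7)² = (71/7)² = 5041/49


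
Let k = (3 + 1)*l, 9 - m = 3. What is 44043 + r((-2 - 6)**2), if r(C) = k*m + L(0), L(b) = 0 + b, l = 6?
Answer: 44187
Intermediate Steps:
m = 6 (m = 9 - 1*3 = 9 - 3 = 6)
L(b) = b
k = 24 (k = (3 + 1)*6 = 4*6 = 24)
r(C) = 144 (r(C) = 24*6 + 0 = 144 + 0 = 144)
44043 + r((-2 - 6)**2) = 44043 + 144 = 44187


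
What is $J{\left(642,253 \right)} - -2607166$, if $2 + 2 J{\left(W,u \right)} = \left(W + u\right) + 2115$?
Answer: $2608670$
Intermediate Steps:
$J{\left(W,u \right)} = \frac{2113}{2} + \frac{W}{2} + \frac{u}{2}$ ($J{\left(W,u \right)} = -1 + \frac{\left(W + u\right) + 2115}{2} = -1 + \frac{2115 + W + u}{2} = -1 + \left(\frac{2115}{2} + \frac{W}{2} + \frac{u}{2}\right) = \frac{2113}{2} + \frac{W}{2} + \frac{u}{2}$)
$J{\left(642,253 \right)} - -2607166 = \left(\frac{2113}{2} + \frac{1}{2} \cdot 642 + \frac{1}{2} \cdot 253\right) - -2607166 = \left(\frac{2113}{2} + 321 + \frac{253}{2}\right) + 2607166 = 1504 + 2607166 = 2608670$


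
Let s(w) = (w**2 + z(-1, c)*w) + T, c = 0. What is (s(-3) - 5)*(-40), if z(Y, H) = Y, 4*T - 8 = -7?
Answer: -290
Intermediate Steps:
T = 1/4 (T = 2 + (1/4)*(-7) = 2 - 7/4 = 1/4 ≈ 0.25000)
s(w) = 1/4 + w**2 - w (s(w) = (w**2 - w) + 1/4 = 1/4 + w**2 - w)
(s(-3) - 5)*(-40) = ((1/4 + (-3)**2 - 1*(-3)) - 5)*(-40) = ((1/4 + 9 + 3) - 5)*(-40) = (49/4 - 5)*(-40) = (29/4)*(-40) = -290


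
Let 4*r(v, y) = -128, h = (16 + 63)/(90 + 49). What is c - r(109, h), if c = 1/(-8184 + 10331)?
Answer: 68705/2147 ≈ 32.000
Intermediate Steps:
h = 79/139 ≈ 0.56835
r(v, y) = -32 (r(v, y) = (¼)*(-128) = -32)
c = 1/2147 ≈ 0.00046577
c - r(109, h) = 1/2147 - 1*(-32) = 1/2147 + 32 = 68705/2147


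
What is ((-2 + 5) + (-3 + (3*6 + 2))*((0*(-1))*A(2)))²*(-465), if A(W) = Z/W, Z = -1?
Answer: -4185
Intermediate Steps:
A(W) = -1/W
((-2 + 5) + (-3 + (3*6 + 2))*((0*(-1))*A(2)))²*(-465) = ((-2 + 5) + (-3 + (3*6 + 2))*((0*(-1))*(-1/2)))²*(-465) = (3 + (-3 + (18 + 2))*(0*(-1*½)))²*(-465) = (3 + (-3 + 20)*(0*(-½)))²*(-465) = (3 + 17*0)²*(-465) = (3 + 0)²*(-465) = 3²*(-465) = 9*(-465) = -4185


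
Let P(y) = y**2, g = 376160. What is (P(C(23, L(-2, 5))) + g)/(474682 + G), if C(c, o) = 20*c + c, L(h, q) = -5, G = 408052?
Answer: 609449/882734 ≈ 0.69041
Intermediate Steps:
C(c, o) = 21*c
(P(C(23, L(-2, 5))) + g)/(474682 + G) = ((21*23)**2 + 376160)/(474682 + 408052) = (483**2 + 376160)/882734 = (233289 + 376160)*(1/882734) = 609449*(1/882734) = 609449/882734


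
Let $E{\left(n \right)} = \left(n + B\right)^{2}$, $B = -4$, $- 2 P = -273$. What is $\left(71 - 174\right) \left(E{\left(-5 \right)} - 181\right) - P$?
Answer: $\frac{20327}{2} \approx 10164.0$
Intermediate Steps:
$P = \frac{273}{2}$ ($P = \left(- \frac{1}{2}\right) \left(-273\right) = \frac{273}{2} \approx 136.5$)
$E{\left(n \right)} = \left(-4 + n\right)^{2}$ ($E{\left(n \right)} = \left(n - 4\right)^{2} = \left(-4 + n\right)^{2}$)
$\left(71 - 174\right) \left(E{\left(-5 \right)} - 181\right) - P = \left(71 - 174\right) \left(\left(-4 - 5\right)^{2} - 181\right) - \frac{273}{2} = - 103 \left(\left(-9\right)^{2} - 181\right) - \frac{273}{2} = - 103 \left(81 - 181\right) - \frac{273}{2} = \left(-103\right) \left(-100\right) - \frac{273}{2} = 10300 - \frac{273}{2} = \frac{20327}{2}$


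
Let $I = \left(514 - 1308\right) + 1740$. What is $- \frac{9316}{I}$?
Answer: $- \frac{4658}{473} \approx -9.8478$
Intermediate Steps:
$I = 946$ ($I = \left(514 - 1308\right) + 1740 = -794 + 1740 = 946$)
$- \frac{9316}{I} = - \frac{9316}{946} = \left(-9316\right) \frac{1}{946} = - \frac{4658}{473}$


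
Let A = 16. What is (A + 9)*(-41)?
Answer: -1025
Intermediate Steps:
(A + 9)*(-41) = (16 + 9)*(-41) = 25*(-41) = -1025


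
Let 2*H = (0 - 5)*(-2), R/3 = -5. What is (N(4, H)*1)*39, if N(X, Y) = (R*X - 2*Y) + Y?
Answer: -2535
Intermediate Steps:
R = -15 (R = 3*(-5) = -15)
H = 5 (H = ((0 - 5)*(-2))/2 = (-5*(-2))/2 = (1/2)*10 = 5)
N(X, Y) = -Y - 15*X (N(X, Y) = (-15*X - 2*Y) + Y = -Y - 15*X)
(N(4, H)*1)*39 = ((-1*5 - 15*4)*1)*39 = ((-5 - 60)*1)*39 = -65*1*39 = -65*39 = -2535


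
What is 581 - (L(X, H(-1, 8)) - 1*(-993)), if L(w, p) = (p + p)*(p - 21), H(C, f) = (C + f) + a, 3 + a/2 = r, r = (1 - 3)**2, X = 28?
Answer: -196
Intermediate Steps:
r = 4 (r = (-2)**2 = 4)
a = 2 (a = -6 + 2*4 = -6 + 8 = 2)
H(C, f) = 2 + C + f (H(C, f) = (C + f) + 2 = 2 + C + f)
L(w, p) = 2*p*(-21 + p) (L(w, p) = (2*p)*(-21 + p) = 2*p*(-21 + p))
581 - (L(X, H(-1, 8)) - 1*(-993)) = 581 - (2*(2 - 1 + 8)*(-21 + (2 - 1 + 8)) - 1*(-993)) = 581 - (2*9*(-21 + 9) + 993) = 581 - (2*9*(-12) + 993) = 581 - (-216 + 993) = 581 - 1*777 = 581 - 777 = -196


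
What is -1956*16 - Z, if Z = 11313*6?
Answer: -99174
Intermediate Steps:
Z = 67878
-1956*16 - Z = -1956*16 - 1*67878 = -31296 - 67878 = -99174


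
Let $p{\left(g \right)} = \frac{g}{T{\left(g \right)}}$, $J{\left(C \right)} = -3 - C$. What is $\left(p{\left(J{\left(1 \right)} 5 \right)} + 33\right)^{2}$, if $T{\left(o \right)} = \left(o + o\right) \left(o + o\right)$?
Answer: $\frac{6964321}{6400} \approx 1088.2$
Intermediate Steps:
$T{\left(o \right)} = 4 o^{2}$ ($T{\left(o \right)} = 2 o 2 o = 4 o^{2}$)
$p{\left(g \right)} = \frac{1}{4 g}$ ($p{\left(g \right)} = \frac{g}{4 g^{2}} = g \frac{1}{4 g^{2}} = \frac{1}{4 g}$)
$\left(p{\left(J{\left(1 \right)} 5 \right)} + 33\right)^{2} = \left(\frac{1}{4 \left(-3 - 1\right) 5} + 33\right)^{2} = \left(\frac{1}{4 \left(\left(-4\right) 5\right)} + 33\right)^{2} = \left(\frac{1}{4 \left(-20\right)} + 33\right)^{2} = \left(\frac{1}{4} \left(- \frac{1}{20}\right) + 33\right)^{2} = \left(- \frac{1}{80} + 33\right)^{2} = \left(\frac{2639}{80}\right)^{2} = \frac{6964321}{6400}$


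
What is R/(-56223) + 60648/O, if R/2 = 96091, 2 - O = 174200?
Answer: -6147922090/1632322359 ≈ -3.7664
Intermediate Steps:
O = -174198 (O = 2 - 1*174200 = 2 - 174200 = -174198)
R = 192182 (R = 2*96091 = 192182)
R/(-56223) + 60648/O = 192182/(-56223) + 60648/(-174198) = 192182*(-1/56223) + 60648*(-1/174198) = -192182/56223 - 10108/29033 = -6147922090/1632322359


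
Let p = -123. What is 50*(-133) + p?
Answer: -6773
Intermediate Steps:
50*(-133) + p = 50*(-133) - 123 = -6650 - 123 = -6773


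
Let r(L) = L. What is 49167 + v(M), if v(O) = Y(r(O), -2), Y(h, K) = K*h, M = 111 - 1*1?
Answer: 48947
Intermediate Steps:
M = 110 (M = 111 - 1 = 110)
v(O) = -2*O
49167 + v(M) = 49167 - 2*110 = 49167 - 220 = 48947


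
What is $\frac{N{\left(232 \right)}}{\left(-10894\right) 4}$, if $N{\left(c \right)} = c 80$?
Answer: $- \frac{2320}{5447} \approx -0.42592$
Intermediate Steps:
$N{\left(c \right)} = 80 c$
$\frac{N{\left(232 \right)}}{\left(-10894\right) 4} = \frac{80 \cdot 232}{\left(-10894\right) 4} = \frac{18560}{-43576} = 18560 \left(- \frac{1}{43576}\right) = - \frac{2320}{5447}$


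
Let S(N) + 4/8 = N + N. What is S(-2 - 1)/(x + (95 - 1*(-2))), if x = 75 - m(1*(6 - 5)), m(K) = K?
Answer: -13/342 ≈ -0.038012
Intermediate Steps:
x = 74 (x = 75 - (6 - 5) = 75 - 1 = 74)
S(N) = -½ + 2*N (S(N) = -½ + (N + N) = -½ + 2*N)
S(-2 - 1)/(x + (95 - 1*(-2))) = (-½ + 2*(-2 - 1))/(74 + (95 - 1*(-2))) = (-½ + 2*(-3))/(74 + (95 + 2)) = (-½ - 6)/(74 + 97) = -13/2/171 = -13/2*1/171 = -13/342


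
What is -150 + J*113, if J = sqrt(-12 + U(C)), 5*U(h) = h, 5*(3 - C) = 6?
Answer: -150 + 113*I*sqrt(291)/5 ≈ -150.0 + 385.53*I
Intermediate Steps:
C = 9/5 (C = 3 - 1/5*6 = 3 - 6/5 = 9/5 ≈ 1.8000)
U(h) = h/5
J = I*sqrt(291)/5 (J = sqrt(-12 + (1/5)*(9/5)) = sqrt(-12 + 9/25) = sqrt(-291/25) = I*sqrt(291)/5 ≈ 3.4117*I)
-150 + J*113 = -150 + (I*sqrt(291)/5)*113 = -150 + 113*I*sqrt(291)/5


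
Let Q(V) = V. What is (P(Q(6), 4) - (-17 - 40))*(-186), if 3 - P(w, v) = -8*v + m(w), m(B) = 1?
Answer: -16926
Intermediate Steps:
P(w, v) = 2 + 8*v (P(w, v) = 3 - (-8*v + 1) = 3 - (1 - 8*v) = 3 + (-1 + 8*v) = 2 + 8*v)
(P(Q(6), 4) - (-17 - 40))*(-186) = ((2 + 8*4) - (-17 - 40))*(-186) = ((2 + 32) - 1*(-57))*(-186) = (34 + 57)*(-186) = 91*(-186) = -16926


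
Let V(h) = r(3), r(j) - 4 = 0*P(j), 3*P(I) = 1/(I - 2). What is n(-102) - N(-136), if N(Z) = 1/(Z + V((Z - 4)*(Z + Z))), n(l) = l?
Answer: -13463/132 ≈ -101.99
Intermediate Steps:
P(I) = 1/(3*(-2 + I)) (P(I) = 1/(3*(I - 2)) = 1/(3*(-2 + I)))
r(j) = 4 (r(j) = 4 + 0*(1/(3*(-2 + j))) = 4 + 0 = 4)
V(h) = 4
N(Z) = 1/(4 + Z) (N(Z) = 1/(Z + 4) = 1/(4 + Z))
n(-102) - N(-136) = -102 - 1/(4 - 136) = -102 - 1/(-132) = -102 - 1*(-1/132) = -102 + 1/132 = -13463/132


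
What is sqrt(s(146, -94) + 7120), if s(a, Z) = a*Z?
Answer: 2*I*sqrt(1651) ≈ 81.265*I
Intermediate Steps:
s(a, Z) = Z*a
sqrt(s(146, -94) + 7120) = sqrt(-94*146 + 7120) = sqrt(-13724 + 7120) = sqrt(-6604) = 2*I*sqrt(1651)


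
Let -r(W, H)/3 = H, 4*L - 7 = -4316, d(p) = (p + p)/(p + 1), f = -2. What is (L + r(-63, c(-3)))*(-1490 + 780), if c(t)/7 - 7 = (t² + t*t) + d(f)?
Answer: 2394475/2 ≈ 1.1972e+6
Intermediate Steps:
d(p) = 2*p/(1 + p) (d(p) = (2*p)/(1 + p) = 2*p/(1 + p))
L = -4309/4 (L = 7/4 + (¼)*(-4316) = 7/4 - 1079 = -4309/4 ≈ -1077.3)
c(t) = 77 + 14*t² (c(t) = 49 + 7*((t² + t*t) + 2*(-2)/(1 - 2)) = 49 + 7*((t² + t²) + 2*(-2)/(-1)) = 49 + 7*(2*t² + 2*(-2)*(-1)) = 49 + 7*(2*t² + 4) = 49 + 7*(4 + 2*t²) = 49 + (28 + 14*t²) = 77 + 14*t²)
r(W, H) = -3*H
(L + r(-63, c(-3)))*(-1490 + 780) = (-4309/4 - 3*(77 + 14*(-3)²))*(-1490 + 780) = (-4309/4 - 3*(77 + 14*9))*(-710) = (-4309/4 - 3*(77 + 126))*(-710) = (-4309/4 - 3*203)*(-710) = (-4309/4 - 609)*(-710) = -6745/4*(-710) = 2394475/2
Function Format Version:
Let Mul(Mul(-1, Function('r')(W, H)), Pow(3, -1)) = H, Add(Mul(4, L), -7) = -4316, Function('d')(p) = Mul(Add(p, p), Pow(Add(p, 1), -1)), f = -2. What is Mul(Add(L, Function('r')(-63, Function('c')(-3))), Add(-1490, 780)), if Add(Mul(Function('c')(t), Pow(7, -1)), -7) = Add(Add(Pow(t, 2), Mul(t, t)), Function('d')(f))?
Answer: Rational(2394475, 2) ≈ 1.1972e+6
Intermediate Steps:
Function('d')(p) = Mul(2, p, Pow(Add(1, p), -1)) (Function('d')(p) = Mul(Mul(2, p), Pow(Add(1, p), -1)) = Mul(2, p, Pow(Add(1, p), -1)))
L = Rational(-4309, 4) (L = Add(Rational(7, 4), Mul(Rational(1, 4), -4316)) = Add(Rational(7, 4), -1079) = Rational(-4309, 4) ≈ -1077.3)
Function('c')(t) = Add(77, Mul(14, Pow(t, 2))) (Function('c')(t) = Add(49, Mul(7, Add(Add(Pow(t, 2), Mul(t, t)), Mul(2, -2, Pow(Add(1, -2), -1))))) = Add(49, Mul(7, Add(Add(Pow(t, 2), Pow(t, 2)), Mul(2, -2, Pow(-1, -1))))) = Add(49, Mul(7, Add(Mul(2, Pow(t, 2)), Mul(2, -2, -1)))) = Add(49, Mul(7, Add(Mul(2, Pow(t, 2)), 4))) = Add(49, Mul(7, Add(4, Mul(2, Pow(t, 2))))) = Add(49, Add(28, Mul(14, Pow(t, 2)))) = Add(77, Mul(14, Pow(t, 2))))
Function('r')(W, H) = Mul(-3, H)
Mul(Add(L, Function('r')(-63, Function('c')(-3))), Add(-1490, 780)) = Mul(Add(Rational(-4309, 4), Mul(-3, Add(77, Mul(14, Pow(-3, 2))))), Add(-1490, 780)) = Mul(Add(Rational(-4309, 4), Mul(-3, Add(77, Mul(14, 9)))), -710) = Mul(Add(Rational(-4309, 4), Mul(-3, Add(77, 126))), -710) = Mul(Add(Rational(-4309, 4), Mul(-3, 203)), -710) = Mul(Add(Rational(-4309, 4), -609), -710) = Mul(Rational(-6745, 4), -710) = Rational(2394475, 2)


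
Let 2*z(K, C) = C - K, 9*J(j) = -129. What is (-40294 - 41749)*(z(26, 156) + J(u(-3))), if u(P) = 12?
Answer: -12470536/3 ≈ -4.1568e+6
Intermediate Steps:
J(j) = -43/3 (J(j) = (⅑)*(-129) = -43/3)
z(K, C) = C/2 - K/2 (z(K, C) = (C - K)/2 = C/2 - K/2)
(-40294 - 41749)*(z(26, 156) + J(u(-3))) = (-40294 - 41749)*(((½)*156 - ½*26) - 43/3) = -82043*((78 - 13) - 43/3) = -82043*(65 - 43/3) = -82043*152/3 = -12470536/3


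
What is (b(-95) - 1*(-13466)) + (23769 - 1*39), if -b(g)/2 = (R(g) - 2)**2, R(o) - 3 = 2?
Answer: 37178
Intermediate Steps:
R(o) = 5 (R(o) = 3 + 2 = 5)
b(g) = -18 (b(g) = -2*(5 - 2)**2 = -2*3**2 = -2*9 = -18)
(b(-95) - 1*(-13466)) + (23769 - 1*39) = (-18 - 1*(-13466)) + (23769 - 1*39) = (-18 + 13466) + (23769 - 39) = 13448 + 23730 = 37178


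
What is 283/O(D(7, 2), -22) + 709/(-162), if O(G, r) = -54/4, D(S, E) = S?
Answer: -4105/162 ≈ -25.340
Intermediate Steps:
O(G, r) = -27/2 (O(G, r) = -54*¼ = -27/2)
283/O(D(7, 2), -22) + 709/(-162) = 283/(-27/2) + 709/(-162) = 283*(-2/27) + 709*(-1/162) = -566/27 - 709/162 = -4105/162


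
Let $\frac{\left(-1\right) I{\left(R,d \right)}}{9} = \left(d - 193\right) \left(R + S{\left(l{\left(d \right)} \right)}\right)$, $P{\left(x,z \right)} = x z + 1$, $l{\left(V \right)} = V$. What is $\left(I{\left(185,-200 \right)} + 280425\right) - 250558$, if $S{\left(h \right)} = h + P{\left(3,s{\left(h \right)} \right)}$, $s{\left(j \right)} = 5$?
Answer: $33404$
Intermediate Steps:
$P{\left(x,z \right)} = 1 + x z$
$S{\left(h \right)} = 16 + h$ ($S{\left(h \right)} = h + \left(1 + 3 \cdot 5\right) = h + \left(1 + 15\right) = h + 16 = 16 + h$)
$I{\left(R,d \right)} = - 9 \left(-193 + d\right) \left(16 + R + d\right)$ ($I{\left(R,d \right)} = - 9 \left(d - 193\right) \left(R + \left(16 + d\right)\right) = - 9 \left(-193 + d\right) \left(16 + R + d\right)$)
$\left(I{\left(185,-200 \right)} + 280425\right) - 250558 = \left(\left(27792 - 9 \left(-200\right)^{2} + 1593 \left(-200\right) + 1737 \cdot 185 - 1665 \left(-200\right)\right) + 280425\right) - 250558 = \left(\left(27792 - 360000 - 318600 + 321345 + 333000\right) + 280425\right) - 250558 = \left(3537 + 280425\right) - 250558 = 283962 - 250558 = 33404$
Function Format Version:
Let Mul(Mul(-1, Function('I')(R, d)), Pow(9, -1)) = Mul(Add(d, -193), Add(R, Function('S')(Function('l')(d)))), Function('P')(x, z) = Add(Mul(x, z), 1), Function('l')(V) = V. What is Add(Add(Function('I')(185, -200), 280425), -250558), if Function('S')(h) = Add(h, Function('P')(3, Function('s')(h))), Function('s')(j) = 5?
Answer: 33404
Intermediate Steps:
Function('P')(x, z) = Add(1, Mul(x, z))
Function('S')(h) = Add(16, h) (Function('S')(h) = Add(h, Add(1, Mul(3, 5))) = Add(h, Add(1, 15)) = Add(h, 16) = Add(16, h))
Function('I')(R, d) = Mul(-9, Add(-193, d), Add(16, R, d)) (Function('I')(R, d) = Mul(-9, Mul(Add(d, -193), Add(R, Add(16, d)))) = Mul(-9, Mul(Add(-193, d), Add(16, R, d))) = Mul(-9, Add(-193, d), Add(16, R, d)))
Add(Add(Function('I')(185, -200), 280425), -250558) = Add(Add(Add(27792, Mul(-9, Pow(-200, 2)), Mul(1593, -200), Mul(1737, 185), Mul(-9, 185, -200)), 280425), -250558) = Add(Add(Add(27792, Mul(-9, 40000), -318600, 321345, 333000), 280425), -250558) = Add(Add(Add(27792, -360000, -318600, 321345, 333000), 280425), -250558) = Add(Add(3537, 280425), -250558) = Add(283962, -250558) = 33404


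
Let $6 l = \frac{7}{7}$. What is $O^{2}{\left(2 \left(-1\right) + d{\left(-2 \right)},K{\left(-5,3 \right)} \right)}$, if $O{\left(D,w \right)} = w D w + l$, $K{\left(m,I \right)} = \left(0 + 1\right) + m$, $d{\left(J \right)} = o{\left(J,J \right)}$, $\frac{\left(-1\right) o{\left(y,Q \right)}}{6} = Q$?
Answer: $\frac{923521}{36} \approx 25653.0$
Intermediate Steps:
$o{\left(y,Q \right)} = - 6 Q$
$l = \frac{1}{6}$ ($l = \frac{7 \cdot \frac{1}{7}}{6} = \frac{1}{6} \cdot 1 = \frac{1}{6} \approx 0.16667$)
$d{\left(J \right)} = - 6 J$
$K{\left(m,I \right)} = 1 + m$
$O{\left(D,w \right)} = \frac{1}{6} + D w^{2}$ ($O{\left(D,w \right)} = w D w + \frac{1}{6} = D w w + \frac{1}{6} = D w^{2} + \frac{1}{6} = \frac{1}{6} + D w^{2}$)
$O^{2}{\left(2 \left(-1\right) + d{\left(-2 \right)},K{\left(-5,3 \right)} \right)} = \left(\frac{1}{6} + \left(2 \left(-1\right) - -12\right) \left(1 - 5\right)^{2}\right)^{2} = \left(\frac{1}{6} + \left(-2 + 12\right) \left(-4\right)^{2}\right)^{2} = \left(\frac{1}{6} + 10 \cdot 16\right)^{2} = \left(\frac{1}{6} + 160\right)^{2} = \left(\frac{961}{6}\right)^{2} = \frac{923521}{36}$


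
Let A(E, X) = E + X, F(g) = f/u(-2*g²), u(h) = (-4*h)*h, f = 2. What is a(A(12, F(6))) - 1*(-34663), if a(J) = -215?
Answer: 34448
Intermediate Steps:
u(h) = -4*h²
F(g) = -1/(8*g⁴) (F(g) = 2/((-4*4*g⁴)) = 2/((-16*g⁴)) = 2*(-1/(16*g⁴)) = -1/(8*g⁴))
a(A(12, F(6))) - 1*(-34663) = -215 - 1*(-34663) = -215 + 34663 = 34448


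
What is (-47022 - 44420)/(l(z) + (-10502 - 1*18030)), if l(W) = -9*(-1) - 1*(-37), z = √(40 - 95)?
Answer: 45721/14243 ≈ 3.2101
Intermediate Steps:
z = I*√55 (z = √(-55) = I*√55 ≈ 7.4162*I)
l(W) = 46 (l(W) = 9 + 37 = 46)
(-47022 - 44420)/(l(z) + (-10502 - 1*18030)) = (-47022 - 44420)/(46 + (-10502 - 1*18030)) = -91442/(46 + (-10502 - 18030)) = -91442/(46 - 28532) = -91442/(-28486) = -91442*(-1/28486) = 45721/14243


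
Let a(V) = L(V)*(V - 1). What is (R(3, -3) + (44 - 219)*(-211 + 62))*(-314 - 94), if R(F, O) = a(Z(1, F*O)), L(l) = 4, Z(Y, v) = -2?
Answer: -10633704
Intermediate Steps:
a(V) = -4 + 4*V (a(V) = 4*(V - 1) = 4*(-1 + V) = -4 + 4*V)
R(F, O) = -12 (R(F, O) = -4 + 4*(-2) = -4 - 8 = -12)
(R(3, -3) + (44 - 219)*(-211 + 62))*(-314 - 94) = (-12 + (44 - 219)*(-211 + 62))*(-314 - 94) = (-12 - 175*(-149))*(-408) = (-12 + 26075)*(-408) = 26063*(-408) = -10633704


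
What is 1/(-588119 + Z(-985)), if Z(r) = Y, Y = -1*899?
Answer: -1/589018 ≈ -1.6977e-6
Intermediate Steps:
Y = -899
Z(r) = -899
1/(-588119 + Z(-985)) = 1/(-588119 - 899) = 1/(-589018) = -1/589018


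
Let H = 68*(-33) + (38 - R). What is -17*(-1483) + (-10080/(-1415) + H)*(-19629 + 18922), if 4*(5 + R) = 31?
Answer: 1790553239/1132 ≈ 1.5818e+6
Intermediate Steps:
R = 11/4 (R = -5 + (¼)*31 = -5 + 31/4 = 11/4 ≈ 2.7500)
H = -8835/4 (H = 68*(-33) + (38 - 1*11/4) = -2244 + (38 - 11/4) = -2244 + 141/4 = -8835/4 ≈ -2208.8)
-17*(-1483) + (-10080/(-1415) + H)*(-19629 + 18922) = -17*(-1483) + (-10080/(-1415) - 8835/4)*(-19629 + 18922) = 25211 + (-10080*(-1/1415) - 8835/4)*(-707) = 25211 + (2016/283 - 8835/4)*(-707) = 25211 - 2492241/1132*(-707) = 25211 + 1762014387/1132 = 1790553239/1132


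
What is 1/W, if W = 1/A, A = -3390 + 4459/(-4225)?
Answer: -1102093/325 ≈ -3391.1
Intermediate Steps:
A = -1102093/325 (A = -3390 + 4459*(-1/4225) = -3390 - 343/325 = -1102093/325 ≈ -3391.1)
W = -325/1102093 (W = 1/(-1102093/325) = -325/1102093 ≈ -0.00029489)
1/W = 1/(-325/1102093) = -1102093/325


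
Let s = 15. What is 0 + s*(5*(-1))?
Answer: -75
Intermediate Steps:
0 + s*(5*(-1)) = 0 + 15*(5*(-1)) = 0 + 15*(-5) = 0 - 75 = -75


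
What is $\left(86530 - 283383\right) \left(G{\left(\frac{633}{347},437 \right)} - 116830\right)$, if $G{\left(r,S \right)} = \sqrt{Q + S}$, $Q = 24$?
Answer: $22998335990 - 196853 \sqrt{461} \approx 2.2994 \cdot 10^{10}$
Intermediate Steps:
$G{\left(r,S \right)} = \sqrt{24 + S}$
$\left(86530 - 283383\right) \left(G{\left(\frac{633}{347},437 \right)} - 116830\right) = \left(86530 - 283383\right) \left(\sqrt{24 + 437} - 116830\right) = - 196853 \left(\sqrt{461} - 116830\right) = - 196853 \left(-116830 + \sqrt{461}\right) = 22998335990 - 196853 \sqrt{461}$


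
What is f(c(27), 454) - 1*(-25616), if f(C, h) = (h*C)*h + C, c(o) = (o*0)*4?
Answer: 25616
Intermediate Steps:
c(o) = 0 (c(o) = 0*4 = 0)
f(C, h) = C + C*h**2 (f(C, h) = (C*h)*h + C = C*h**2 + C = C + C*h**2)
f(c(27), 454) - 1*(-25616) = 0*(1 + 454**2) - 1*(-25616) = 0*(1 + 206116) + 25616 = 0*206117 + 25616 = 0 + 25616 = 25616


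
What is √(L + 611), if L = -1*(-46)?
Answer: 3*√73 ≈ 25.632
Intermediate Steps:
L = 46
√(L + 611) = √(46 + 611) = √657 = 3*√73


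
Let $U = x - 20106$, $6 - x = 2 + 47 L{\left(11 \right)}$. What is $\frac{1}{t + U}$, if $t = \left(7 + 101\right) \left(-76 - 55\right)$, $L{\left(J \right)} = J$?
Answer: $- \frac{1}{34767} \approx -2.8763 \cdot 10^{-5}$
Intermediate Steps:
$t = -14148$ ($t = 108 \left(-131\right) = -14148$)
$x = -513$ ($x = 6 - \left(2 + 47 \cdot 11\right) = 6 - \left(2 + 517\right) = 6 - 519 = -513$)
$U = -20619$ ($U = -513 - 20106 = -20619$)
$\frac{1}{t + U} = \frac{1}{-14148 - 20619} = \frac{1}{-34767} = - \frac{1}{34767}$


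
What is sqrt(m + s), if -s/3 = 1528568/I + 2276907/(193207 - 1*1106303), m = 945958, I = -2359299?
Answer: sqrt(121947395211219361676918877330)/359044413284 ≈ 972.61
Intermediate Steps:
s = 6767633734721/718088826568 (s = -3*(1528568/(-2359299) + 2276907/(193207 - 1*1106303)) = -3*(1528568*(-1/2359299) + 2276907/(193207 - 1106303)) = -3*(-1528568/2359299 + 2276907/(-913096)) = -3*(-1528568/2359299 + 2276907*(-1/913096)) = -3*(-1528568/2359299 - 2276907/913096) = -3*(-6767633734721/2154266479704) = 6767633734721/718088826568 ≈ 9.4245)
sqrt(m + s) = sqrt(945958 + 6767633734721/718088826568) = sqrt(679288637836346865/718088826568) = sqrt(121947395211219361676918877330)/359044413284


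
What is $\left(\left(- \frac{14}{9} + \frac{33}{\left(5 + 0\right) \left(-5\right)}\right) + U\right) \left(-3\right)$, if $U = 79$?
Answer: $- \frac{17128}{75} \approx -228.37$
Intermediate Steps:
$\left(\left(- \frac{14}{9} + \frac{33}{\left(5 + 0\right) \left(-5\right)}\right) + U\right) \left(-3\right) = \left(\left(- \frac{14}{9} + \frac{33}{\left(5 + 0\right) \left(-5\right)}\right) + 79\right) \left(-3\right) = \left(\left(\left(-14\right) \frac{1}{9} + \frac{33}{5 \left(-5\right)}\right) + 79\right) \left(-3\right) = \left(\left(- \frac{14}{9} + \frac{33}{-25}\right) + 79\right) \left(-3\right) = \left(\left(- \frac{14}{9} + 33 \left(- \frac{1}{25}\right)\right) + 79\right) \left(-3\right) = \left(\left(- \frac{14}{9} - \frac{33}{25}\right) + 79\right) \left(-3\right) = \left(- \frac{647}{225} + 79\right) \left(-3\right) = \frac{17128}{225} \left(-3\right) = - \frac{17128}{75}$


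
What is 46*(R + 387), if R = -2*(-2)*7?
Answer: 19090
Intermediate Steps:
R = 28 (R = 4*7 = 28)
46*(R + 387) = 46*(28 + 387) = 46*415 = 19090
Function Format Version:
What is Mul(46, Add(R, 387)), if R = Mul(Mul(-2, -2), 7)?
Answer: 19090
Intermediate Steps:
R = 28 (R = Mul(4, 7) = 28)
Mul(46, Add(R, 387)) = Mul(46, Add(28, 387)) = Mul(46, 415) = 19090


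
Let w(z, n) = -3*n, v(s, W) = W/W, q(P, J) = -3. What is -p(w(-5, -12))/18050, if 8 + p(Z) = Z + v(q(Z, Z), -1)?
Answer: -29/18050 ≈ -0.0016066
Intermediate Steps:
v(s, W) = 1
p(Z) = -7 + Z (p(Z) = -8 + (Z + 1) = -8 + (1 + Z) = -7 + Z)
-p(w(-5, -12))/18050 = -(-7 - 3*(-12))/18050 = -(-7 + 36)/18050 = -29/18050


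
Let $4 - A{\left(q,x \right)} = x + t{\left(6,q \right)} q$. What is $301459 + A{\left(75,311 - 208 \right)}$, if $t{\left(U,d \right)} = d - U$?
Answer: $296185$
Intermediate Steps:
$A{\left(q,x \right)} = 4 - x - q \left(-6 + q\right)$ ($A{\left(q,x \right)} = 4 - \left(x + \left(q - 6\right) q\right) = 4 - \left(x + \left(-6 + q\right) q\right) = 4 - \left(x + q \left(-6 + q\right)\right) = 4 - x - q \left(-6 + q\right)$)
$301459 + A{\left(75,311 - 208 \right)} = 301459 - \left(307 - 208 + 75 \left(-6 + 75\right)\right) = 301459 - \left(99 + 5175\right) = 301459 - 5274 = 296185$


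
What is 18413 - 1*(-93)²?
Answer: 9764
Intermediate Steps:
18413 - 1*(-93)² = 18413 - 1*8649 = 18413 - 8649 = 9764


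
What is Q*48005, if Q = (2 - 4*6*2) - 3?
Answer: -2352245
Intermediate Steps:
Q = -49 (Q = (2 - 24*2) - 3 = (2 - 48) - 3 = -46 - 3 = -49)
Q*48005 = -49*48005 = -2352245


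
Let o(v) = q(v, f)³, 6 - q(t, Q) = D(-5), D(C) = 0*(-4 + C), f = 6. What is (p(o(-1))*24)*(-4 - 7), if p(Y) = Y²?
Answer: -12317184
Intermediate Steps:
D(C) = 0
q(t, Q) = 6 (q(t, Q) = 6 - 1*0 = 6 + 0 = 6)
o(v) = 216 (o(v) = 6³ = 216)
(p(o(-1))*24)*(-4 - 7) = (216²*24)*(-4 - 7) = (46656*24)*(-11) = 1119744*(-11) = -12317184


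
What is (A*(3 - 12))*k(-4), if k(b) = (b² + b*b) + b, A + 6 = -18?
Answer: 6048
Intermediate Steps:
A = -24 (A = -6 - 18 = -24)
k(b) = b + 2*b² (k(b) = (b² + b²) + b = 2*b² + b = b + 2*b²)
(A*(3 - 12))*k(-4) = (-24*(3 - 12))*(-4*(1 + 2*(-4))) = (-24*(-9))*(-4*(1 - 8)) = 216*(-4*(-7)) = 216*28 = 6048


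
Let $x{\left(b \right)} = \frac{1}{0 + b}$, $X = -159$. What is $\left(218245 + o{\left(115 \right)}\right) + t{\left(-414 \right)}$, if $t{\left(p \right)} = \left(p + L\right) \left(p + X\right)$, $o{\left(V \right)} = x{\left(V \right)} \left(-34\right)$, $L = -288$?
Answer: $\frac{71356431}{115} \approx 6.2049 \cdot 10^{5}$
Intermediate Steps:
$x{\left(b \right)} = \frac{1}{b}$
$o{\left(V \right)} = - \frac{34}{V}$ ($o{\left(V \right)} = \frac{1}{V} \left(-34\right) = - \frac{34}{V}$)
$t{\left(p \right)} = \left(-288 + p\right) \left(-159 + p\right)$ ($t{\left(p \right)} = \left(p - 288\right) \left(p - 159\right) = \left(-288 + p\right) \left(-159 + p\right)$)
$\left(218245 + o{\left(115 \right)}\right) + t{\left(-414 \right)} = \left(218245 - \frac{34}{115}\right) + \left(45792 + \left(-414\right)^{2} - -185058\right) = \left(218245 - \frac{34}{115}\right) + \left(45792 + 171396 + 185058\right) = \left(218245 - \frac{34}{115}\right) + 402246 = \frac{25098141}{115} + 402246 = \frac{71356431}{115}$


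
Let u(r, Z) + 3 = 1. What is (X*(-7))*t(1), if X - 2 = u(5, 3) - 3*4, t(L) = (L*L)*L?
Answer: 84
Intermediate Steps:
u(r, Z) = -2 (u(r, Z) = -3 + 1 = -2)
t(L) = L³ (t(L) = L²*L = L³)
X = -12 (X = 2 + (-2 - 3*4) = 2 + (-2 - 12) = 2 - 14 = -12)
(X*(-7))*t(1) = -12*(-7)*1³ = 84*1 = 84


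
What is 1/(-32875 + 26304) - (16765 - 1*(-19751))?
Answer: -239946637/6571 ≈ -36516.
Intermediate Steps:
1/(-32875 + 26304) - (16765 - 1*(-19751)) = 1/(-6571) - (16765 + 19751) = -1/6571 - 1*36516 = -1/6571 - 36516 = -239946637/6571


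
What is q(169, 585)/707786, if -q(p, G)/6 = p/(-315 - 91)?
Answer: 507/143680558 ≈ 3.5287e-6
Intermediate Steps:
q(p, G) = 3*p/203 (q(p, G) = -6*p/(-315 - 91) = -6*p/(-406) = -6*p*(-1)/406 = -(-3)*p/203 = 3*p/203)
q(169, 585)/707786 = ((3/203)*169)/707786 = (507/203)*(1/707786) = 507/143680558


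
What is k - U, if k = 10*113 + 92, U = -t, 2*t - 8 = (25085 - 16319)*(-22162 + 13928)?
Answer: -36088396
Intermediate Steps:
t = -36089618 (t = 4 + ((25085 - 16319)*(-22162 + 13928))/2 = 4 + (8766*(-8234))/2 = 4 + (½)*(-72179244) = 4 - 36089622 = -36089618)
U = 36089618 (U = -1*(-36089618) = 36089618)
k = 1222 (k = 1130 + 92 = 1222)
k - U = 1222 - 1*36089618 = 1222 - 36089618 = -36088396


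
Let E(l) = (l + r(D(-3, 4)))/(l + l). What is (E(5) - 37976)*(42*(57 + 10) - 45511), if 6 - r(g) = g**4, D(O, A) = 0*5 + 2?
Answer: 3242965241/2 ≈ 1.6215e+9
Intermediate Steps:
D(O, A) = 2 (D(O, A) = 0 + 2 = 2)
r(g) = 6 - g**4
E(l) = (-10 + l)/(2*l) (E(l) = (l + (6 - 1*2**4))/(l + l) = (l + (6 - 1*16))/((2*l)) = (l + (6 - 16))*(1/(2*l)) = (l - 10)*(1/(2*l)) = (-10 + l)*(1/(2*l)) = (-10 + l)/(2*l))
(E(5) - 37976)*(42*(57 + 10) - 45511) = ((1/2)*(-10 + 5)/5 - 37976)*(42*(57 + 10) - 45511) = ((1/2)*(1/5)*(-5) - 37976)*(42*67 - 45511) = (-1/2 - 37976)*(2814 - 45511) = -75953/2*(-42697) = 3242965241/2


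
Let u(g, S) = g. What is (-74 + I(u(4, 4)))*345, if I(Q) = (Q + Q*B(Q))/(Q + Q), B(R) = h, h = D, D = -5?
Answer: -26220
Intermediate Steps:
h = -5
B(R) = -5
I(Q) = -2 (I(Q) = (Q + Q*(-5))/(Q + Q) = (Q - 5*Q)/((2*Q)) = (-4*Q)*(1/(2*Q)) = -2)
(-74 + I(u(4, 4)))*345 = (-74 - 2)*345 = -76*345 = -26220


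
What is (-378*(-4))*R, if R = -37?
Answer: -55944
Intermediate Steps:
(-378*(-4))*R = -378*(-4)*(-37) = -42*(-36)*(-37) = 1512*(-37) = -55944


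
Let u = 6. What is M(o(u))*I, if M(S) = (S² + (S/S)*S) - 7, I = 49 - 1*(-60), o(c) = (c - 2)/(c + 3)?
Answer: -56135/81 ≈ -693.02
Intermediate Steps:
o(c) = (-2 + c)/(3 + c)
I = 109 (I = 49 + 60 = 109)
M(S) = -7 + S + S² (M(S) = (S² + 1*S) - 7 = (S² + S) - 7 = (S + S²) - 7 = -7 + S + S²)
M(o(u))*I = (-7 + (-2 + 6)/(3 + 6) + ((-2 + 6)/(3 + 6))²)*109 = (-7 + 4/9 + (4/9)²)*109 = (-7 + 4/9 + 16/81)*109 = -515/81*109 = -56135/81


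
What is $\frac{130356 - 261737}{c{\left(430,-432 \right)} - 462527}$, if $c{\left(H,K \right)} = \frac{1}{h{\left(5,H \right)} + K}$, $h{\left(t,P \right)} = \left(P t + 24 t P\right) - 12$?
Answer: $\frac{7003395586}{24655464261} \approx 0.28405$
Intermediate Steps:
$h{\left(t,P \right)} = -12 + 25 P t$ ($h{\left(t,P \right)} = \left(P t + 24 P t\right) - 12 = 25 P t - 12 = -12 + 25 P t$)
$c{\left(H,K \right)} = \frac{1}{-12 + K + 125 H}$ ($c{\left(H,K \right)} = \frac{1}{\left(-12 + 25 H 5\right) + K} = \frac{1}{\left(-12 + 125 H\right) + K} = \frac{1}{-12 + K + 125 H}$)
$\frac{130356 - 261737}{c{\left(430,-432 \right)} - 462527} = \frac{130356 - 261737}{\frac{1}{-12 - 432 + 125 \cdot 430} - 462527} = - \frac{131381}{\frac{1}{-12 - 432 + 53750} - 462527} = - \frac{131381}{\frac{1}{53306} - 462527} = - \frac{131381}{- \frac{24655464261}{53306}} = \left(-131381\right) \left(- \frac{53306}{24655464261}\right) = \frac{7003395586}{24655464261}$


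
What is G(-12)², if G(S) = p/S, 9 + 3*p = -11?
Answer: 25/81 ≈ 0.30864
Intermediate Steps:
p = -20/3 (p = -3 + (⅓)*(-11) = -3 - 11/3 = -20/3 ≈ -6.6667)
G(S) = -20/(3*S)
G(-12)² = (-20/3/(-12))² = (-20/3*(-1/12))² = (5/9)² = 25/81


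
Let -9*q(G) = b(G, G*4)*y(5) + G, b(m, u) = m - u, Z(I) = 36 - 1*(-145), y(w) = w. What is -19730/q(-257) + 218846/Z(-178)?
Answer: 409774039/325619 ≈ 1258.4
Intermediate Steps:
Z(I) = 181 (Z(I) = 36 + 145 = 181)
q(G) = 14*G/9 (q(G) = -((G - G*4)*5 + G)/9 = -((G - 4*G)*5 + G)/9 = -(-3*G*5 + G)/9 = -(-15*G + G)/9 = -(-14)*G/9 = 14*G/9)
-19730/q(-257) + 218846/Z(-178) = -19730/((14/9)*(-257)) + 218846/181 = -19730/(-3598/9) + 218846*(1/181) = -19730*(-9/3598) + 218846/181 = 88785/1799 + 218846/181 = 409774039/325619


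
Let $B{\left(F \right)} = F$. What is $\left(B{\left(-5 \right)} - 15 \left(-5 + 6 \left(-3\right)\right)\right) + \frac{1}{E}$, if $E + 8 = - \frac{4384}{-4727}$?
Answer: $\frac{11362153}{33432} \approx 339.86$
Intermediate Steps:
$E = - \frac{33432}{4727}$ ($E = -8 - \frac{4384}{-4727} = -8 - - \frac{4384}{4727} = -8 + \frac{4384}{4727} = - \frac{33432}{4727} \approx -7.0726$)
$\left(B{\left(-5 \right)} - 15 \left(-5 + 6 \left(-3\right)\right)\right) + \frac{1}{E} = \left(-5 - 15 \left(-5 + 6 \left(-3\right)\right)\right) + \frac{1}{- \frac{33432}{4727}} = \left(-5 - 15 \left(-5 - 18\right)\right) - \frac{4727}{33432} = \left(-5 - -345\right) - \frac{4727}{33432} = \left(-5 + 345\right) - \frac{4727}{33432} = 340 - \frac{4727}{33432} = \frac{11362153}{33432}$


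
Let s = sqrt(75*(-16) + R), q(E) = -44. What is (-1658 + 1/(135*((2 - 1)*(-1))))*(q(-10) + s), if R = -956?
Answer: 9848564/135 - 3133634*I*sqrt(11)/135 ≈ 72952.0 - 76986.0*I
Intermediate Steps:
s = 14*I*sqrt(11) (s = sqrt(75*(-16) - 956) = sqrt(-1200 - 956) = sqrt(-2156) = 14*I*sqrt(11) ≈ 46.433*I)
(-1658 + 1/(135*((2 - 1)*(-1))))*(q(-10) + s) = (-1658 + 1/(135*((2 - 1)*(-1))))*(-44 + 14*I*sqrt(11)) = (-1658 + 1/(135*(1*(-1))))*(-44 + 14*I*sqrt(11)) = (-1658 + 1/(135*(-1)))*(-44 + 14*I*sqrt(11)) = (-1658 + 1/(-135))*(-44 + 14*I*sqrt(11)) = (-1658 - 1/135)*(-44 + 14*I*sqrt(11)) = -223831*(-44 + 14*I*sqrt(11))/135 = 9848564/135 - 3133634*I*sqrt(11)/135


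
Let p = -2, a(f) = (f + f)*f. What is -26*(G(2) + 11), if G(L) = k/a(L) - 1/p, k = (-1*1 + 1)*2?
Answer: -299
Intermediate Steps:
a(f) = 2*f**2 (a(f) = (2*f)*f = 2*f**2)
k = 0 (k = (-1 + 1)*2 = 0*2 = 0)
G(L) = 1/2 (G(L) = 0/((2*L**2)) - 1/(-2) = 0*(1/(2*L**2)) - 1*(-1/2) = 0 + 1/2 = 1/2)
-26*(G(2) + 11) = -26*(1/2 + 11) = -26*23/2 = -299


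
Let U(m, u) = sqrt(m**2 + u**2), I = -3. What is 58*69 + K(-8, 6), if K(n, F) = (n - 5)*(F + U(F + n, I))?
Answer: 3924 - 13*sqrt(13) ≈ 3877.1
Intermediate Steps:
K(n, F) = (-5 + n)*(F + sqrt(9 + (F + n)**2)) (K(n, F) = (n - 5)*(F + sqrt((F + n)**2 + (-3)**2)) = (-5 + n)*(F + sqrt((F + n)**2 + 9)) = (-5 + n)*(F + sqrt(9 + (F + n)**2)))
58*69 + K(-8, 6) = 58*69 + (-5*6 - 5*sqrt(9 + (6 - 8)**2) + 6*(-8) - 8*sqrt(9 + (6 - 8)**2)) = 4002 + (-30 - 5*sqrt(9 + (-2)**2) - 48 - 8*sqrt(9 + (-2)**2)) = 4002 + (-30 - 5*sqrt(9 + 4) - 48 - 8*sqrt(9 + 4)) = 4002 + (-30 - 5*sqrt(13) - 48 - 8*sqrt(13)) = 4002 + (-78 - 13*sqrt(13)) = 3924 - 13*sqrt(13)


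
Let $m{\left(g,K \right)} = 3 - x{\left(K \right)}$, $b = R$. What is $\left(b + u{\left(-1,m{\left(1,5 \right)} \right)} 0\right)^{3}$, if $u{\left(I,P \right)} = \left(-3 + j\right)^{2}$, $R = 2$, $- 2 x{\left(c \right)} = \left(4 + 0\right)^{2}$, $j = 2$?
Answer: $8$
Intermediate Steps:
$x{\left(c \right)} = -8$ ($x{\left(c \right)} = - \frac{\left(4 + 0\right)^{2}}{2} = - \frac{4^{2}}{2} = \left(- \frac{1}{2}\right) 16 = -8$)
$b = 2$
$m{\left(g,K \right)} = 11$ ($m{\left(g,K \right)} = 3 - -8 = 3 + 8 = 11$)
$u{\left(I,P \right)} = 1$ ($u{\left(I,P \right)} = \left(-3 + 2\right)^{2} = \left(-1\right)^{2} = 1$)
$\left(b + u{\left(-1,m{\left(1,5 \right)} \right)} 0\right)^{3} = \left(2 + 1 \cdot 0\right)^{3} = \left(2 + 0\right)^{3} = 2^{3} = 8$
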